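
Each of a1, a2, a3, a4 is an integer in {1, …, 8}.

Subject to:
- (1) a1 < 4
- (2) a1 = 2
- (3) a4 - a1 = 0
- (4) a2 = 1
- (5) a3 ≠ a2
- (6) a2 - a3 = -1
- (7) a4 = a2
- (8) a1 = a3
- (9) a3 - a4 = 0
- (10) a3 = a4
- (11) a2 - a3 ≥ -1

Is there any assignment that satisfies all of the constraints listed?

Unsatisfiable

Constraint 2 fixes a1 = 2 and constraint 4 fixes a2 = 1. Constraints 7, 8, and 10 give a1 = a3 = a4 = a2, so a1 = a2. But 2 ≠ 1 — contradiction.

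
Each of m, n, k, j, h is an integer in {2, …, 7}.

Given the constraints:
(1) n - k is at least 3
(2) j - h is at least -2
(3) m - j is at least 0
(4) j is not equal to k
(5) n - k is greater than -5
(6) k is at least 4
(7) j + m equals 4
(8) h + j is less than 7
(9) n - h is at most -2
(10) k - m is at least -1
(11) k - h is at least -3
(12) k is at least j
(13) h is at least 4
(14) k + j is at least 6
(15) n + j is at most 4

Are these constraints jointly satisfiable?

Unsatisfiable

Constraints 1, 2, 3, 9, and 10 give n − k ≥ 3, k − m ≥ -1, m − j ≥ 0, j − h ≥ -2, h − n ≥ 2.
Adding all 5 inequalities: the left sides telescope to 0, and the right sides sum to 3 + (-1) + 0 + (-2) + 2 = 2. So 0 ≥ 2, which is false.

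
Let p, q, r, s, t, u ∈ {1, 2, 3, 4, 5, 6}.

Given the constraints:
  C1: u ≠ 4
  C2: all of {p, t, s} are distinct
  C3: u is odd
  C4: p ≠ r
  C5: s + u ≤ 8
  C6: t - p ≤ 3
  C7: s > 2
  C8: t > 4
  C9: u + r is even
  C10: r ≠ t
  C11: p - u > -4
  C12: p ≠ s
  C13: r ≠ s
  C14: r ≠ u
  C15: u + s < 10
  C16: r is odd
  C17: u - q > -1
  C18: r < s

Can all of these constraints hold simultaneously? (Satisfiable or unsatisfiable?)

Take p = 2, q = 2, r = 1, s = 4, t = 5, u = 3. Then constraint 5: s + u = 7; constraint 6: t - p = 3, and every other listed constraint is also met.

Satisfiable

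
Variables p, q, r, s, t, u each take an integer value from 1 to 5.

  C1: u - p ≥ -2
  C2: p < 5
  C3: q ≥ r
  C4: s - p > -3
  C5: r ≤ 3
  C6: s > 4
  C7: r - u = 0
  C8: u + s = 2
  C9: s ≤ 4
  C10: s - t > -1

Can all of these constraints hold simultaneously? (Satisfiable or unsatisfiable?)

Unsatisfiable

From constraint 6: s ≥ 5. From constraint 9: s ≤ 4. But 4 < 5, so no value of s works.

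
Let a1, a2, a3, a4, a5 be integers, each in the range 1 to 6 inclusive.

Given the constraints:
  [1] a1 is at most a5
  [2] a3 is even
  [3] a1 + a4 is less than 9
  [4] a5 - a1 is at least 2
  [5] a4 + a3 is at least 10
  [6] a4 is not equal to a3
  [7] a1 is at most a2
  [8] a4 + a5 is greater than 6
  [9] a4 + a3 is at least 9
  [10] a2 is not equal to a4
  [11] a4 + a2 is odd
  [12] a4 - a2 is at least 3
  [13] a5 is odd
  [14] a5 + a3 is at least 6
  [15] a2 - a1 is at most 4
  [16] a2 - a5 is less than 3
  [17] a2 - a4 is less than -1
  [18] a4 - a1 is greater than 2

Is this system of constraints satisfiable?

Satisfiable

Setting (a1, a2, a3, a4, a5) = (1, 3, 4, 6, 3) satisfies everything: constraint 3: a1 + a4 = 7; constraint 4: a5 - a1 = 2; constraint 5: a4 + a3 = 10, and the others follow.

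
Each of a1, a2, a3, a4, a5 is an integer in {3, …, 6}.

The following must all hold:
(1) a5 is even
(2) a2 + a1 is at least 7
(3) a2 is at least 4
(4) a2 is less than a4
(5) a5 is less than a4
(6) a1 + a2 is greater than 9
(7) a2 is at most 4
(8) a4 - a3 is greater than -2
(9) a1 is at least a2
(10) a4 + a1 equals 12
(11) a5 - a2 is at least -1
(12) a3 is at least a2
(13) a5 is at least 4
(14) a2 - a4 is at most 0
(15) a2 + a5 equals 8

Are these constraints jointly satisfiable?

Satisfiable

The assignment a1 = 6, a2 = 4, a3 = 6, a4 = 6, a5 = 4 works:
  constraint 2 holds since a2 + a1 = 10.
  constraint 6 holds since a1 + a2 = 10.
The rest check out directly.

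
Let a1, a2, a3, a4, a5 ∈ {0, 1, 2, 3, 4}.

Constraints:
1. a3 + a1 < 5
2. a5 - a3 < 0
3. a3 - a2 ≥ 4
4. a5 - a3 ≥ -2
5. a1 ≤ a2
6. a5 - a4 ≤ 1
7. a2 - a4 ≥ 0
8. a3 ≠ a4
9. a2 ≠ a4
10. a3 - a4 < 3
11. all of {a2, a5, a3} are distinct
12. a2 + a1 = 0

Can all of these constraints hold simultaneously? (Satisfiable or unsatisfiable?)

Unsatisfiable

Constraints 3, 4, 6, and 7 give a2 − a4 ≥ 0, a4 − a5 ≥ -1, a5 − a3 ≥ -2, a3 − a2 ≥ 4.
Adding all 4 inequalities: the left sides telescope to 0, and the right sides sum to 0 + (-1) + (-2) + 4 = 1. So 0 ≥ 1, which is false.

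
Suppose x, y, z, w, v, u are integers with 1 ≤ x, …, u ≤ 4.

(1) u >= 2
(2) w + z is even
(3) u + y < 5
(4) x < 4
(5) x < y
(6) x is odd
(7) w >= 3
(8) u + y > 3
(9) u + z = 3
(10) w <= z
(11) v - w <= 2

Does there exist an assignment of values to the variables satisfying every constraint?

From constraint 1: u ≥ 2. From constraints 7 and 10: z ≥ w ≥ 3. Hence u + z ≥ 5. But constraint 9 requires u + z = 3, and 3 < 5. Contradiction.

Unsatisfiable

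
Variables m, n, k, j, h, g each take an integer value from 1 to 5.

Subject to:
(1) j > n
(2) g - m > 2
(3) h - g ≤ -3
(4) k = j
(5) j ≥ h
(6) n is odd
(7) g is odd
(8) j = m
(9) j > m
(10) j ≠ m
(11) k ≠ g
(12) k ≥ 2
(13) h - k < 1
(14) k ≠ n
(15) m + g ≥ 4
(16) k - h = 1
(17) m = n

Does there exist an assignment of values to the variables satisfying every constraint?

From constraints 4, 8, and 17, k = j = m = n, so k = n. But constraint 14 says k ≠ n. Contradiction.

Unsatisfiable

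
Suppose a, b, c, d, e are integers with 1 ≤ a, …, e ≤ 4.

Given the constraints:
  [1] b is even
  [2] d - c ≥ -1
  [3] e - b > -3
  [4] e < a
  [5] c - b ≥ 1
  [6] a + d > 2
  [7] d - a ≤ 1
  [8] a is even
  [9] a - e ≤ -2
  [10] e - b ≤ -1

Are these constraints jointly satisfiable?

Unsatisfiable

Constraints 2, 5, 7, 9, and 10 give b − e ≥ 1, e − a ≥ 2, a − d ≥ -1, d − c ≥ -1, c − b ≥ 1.
Adding all 5 inequalities: the left sides telescope to 0, and the right sides sum to 1 + 2 + (-1) + (-1) + 1 = 2. So 0 ≥ 2, which is false.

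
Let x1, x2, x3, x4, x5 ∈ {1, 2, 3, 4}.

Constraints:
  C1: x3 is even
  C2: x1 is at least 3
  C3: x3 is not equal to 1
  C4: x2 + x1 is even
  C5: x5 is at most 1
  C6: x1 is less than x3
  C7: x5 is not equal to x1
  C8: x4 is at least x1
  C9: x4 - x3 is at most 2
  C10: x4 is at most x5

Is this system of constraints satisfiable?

Unsatisfiable

From constraints 2 and 8: x4 ≥ x1 and x1 ≥ 3, so x4 ≥ 3. From constraints 5 and 10: x4 ≤ x5 and x5 ≤ 1, so x4 ≤ 1. But 1 < 3, so no value of x4 works.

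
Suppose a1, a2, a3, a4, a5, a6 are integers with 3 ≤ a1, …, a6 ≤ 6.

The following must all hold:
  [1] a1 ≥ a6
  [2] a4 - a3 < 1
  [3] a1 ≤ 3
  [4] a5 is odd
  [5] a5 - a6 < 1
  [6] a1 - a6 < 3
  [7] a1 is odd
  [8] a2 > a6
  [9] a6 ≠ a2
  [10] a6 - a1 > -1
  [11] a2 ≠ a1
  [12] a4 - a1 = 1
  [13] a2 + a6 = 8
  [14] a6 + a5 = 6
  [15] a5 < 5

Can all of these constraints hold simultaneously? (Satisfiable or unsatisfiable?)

Setting (a1, a2, a3, a4, a5, a6) = (3, 5, 5, 4, 3, 3) satisfies everything: constraint 2: a4 - a3 = -1; constraint 5: a5 - a6 = 0, and the others follow.

Satisfiable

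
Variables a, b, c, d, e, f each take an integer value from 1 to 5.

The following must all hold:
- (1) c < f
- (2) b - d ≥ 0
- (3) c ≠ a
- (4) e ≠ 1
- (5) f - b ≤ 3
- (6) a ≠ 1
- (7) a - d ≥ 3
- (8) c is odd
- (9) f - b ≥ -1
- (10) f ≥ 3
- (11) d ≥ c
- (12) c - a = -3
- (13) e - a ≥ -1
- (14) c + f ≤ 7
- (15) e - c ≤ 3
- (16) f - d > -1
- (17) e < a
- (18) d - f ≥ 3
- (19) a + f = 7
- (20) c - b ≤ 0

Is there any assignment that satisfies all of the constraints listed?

Constraints 7, 9, 13, 15, 18, and 20 give c − e ≥ -3, e − a ≥ -1, a − d ≥ 3, d − f ≥ 3, f − b ≥ -1, b − c ≥ 0.
Adding all 6 inequalities: the left sides telescope to 0, and the right sides sum to (-3) + (-1) + 3 + 3 + (-1) + 0 = 1. So 0 ≥ 1, which is false.

Unsatisfiable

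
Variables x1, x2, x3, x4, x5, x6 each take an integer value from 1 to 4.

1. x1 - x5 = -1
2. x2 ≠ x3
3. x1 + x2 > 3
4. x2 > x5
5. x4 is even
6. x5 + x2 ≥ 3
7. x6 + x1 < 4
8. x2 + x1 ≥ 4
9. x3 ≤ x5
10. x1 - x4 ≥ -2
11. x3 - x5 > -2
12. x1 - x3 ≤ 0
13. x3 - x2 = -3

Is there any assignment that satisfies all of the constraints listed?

Satisfiable

Try x1 = 1, x2 = 4, x3 = 1, x4 = 2, x5 = 2, x6 = 1.
Check constraint 1: x1 - x5 = -1; constraint 3: x1 + x2 = 5; constraint 6: x5 + x2 = 6. The remaining constraints are straightforward to verify.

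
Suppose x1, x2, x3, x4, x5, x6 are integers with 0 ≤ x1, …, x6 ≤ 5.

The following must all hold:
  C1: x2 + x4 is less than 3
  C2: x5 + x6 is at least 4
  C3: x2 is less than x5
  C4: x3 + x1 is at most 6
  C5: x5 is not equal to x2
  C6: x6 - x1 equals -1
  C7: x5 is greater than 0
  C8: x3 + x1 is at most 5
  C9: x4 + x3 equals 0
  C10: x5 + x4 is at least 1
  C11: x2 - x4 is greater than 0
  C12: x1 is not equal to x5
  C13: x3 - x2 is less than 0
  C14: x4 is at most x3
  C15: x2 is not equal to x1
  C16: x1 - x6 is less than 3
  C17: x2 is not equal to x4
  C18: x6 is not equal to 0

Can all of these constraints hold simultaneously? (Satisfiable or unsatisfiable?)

Satisfiable

Take x1 = 4, x2 = 2, x3 = 0, x4 = 0, x5 = 3, x6 = 3. Then constraint 1: x2 + x4 = 2; constraint 2: x5 + x6 = 6; constraint 4: x3 + x1 = 4, and every other listed constraint is also met.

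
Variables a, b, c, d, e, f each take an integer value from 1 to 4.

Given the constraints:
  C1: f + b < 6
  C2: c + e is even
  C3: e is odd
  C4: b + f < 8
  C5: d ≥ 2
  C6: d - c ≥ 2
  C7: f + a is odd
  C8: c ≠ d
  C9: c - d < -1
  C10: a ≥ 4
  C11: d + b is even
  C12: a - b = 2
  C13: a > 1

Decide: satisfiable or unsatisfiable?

One satisfying assignment is a = 4, b = 2, c = 1, d = 4, e = 1, f = 3.
For the less obvious constraints — constraint 1: f + b = 5; constraint 4: b + f = 5; constraint 6: d - c = 3 — and the others hold by inspection.

Satisfiable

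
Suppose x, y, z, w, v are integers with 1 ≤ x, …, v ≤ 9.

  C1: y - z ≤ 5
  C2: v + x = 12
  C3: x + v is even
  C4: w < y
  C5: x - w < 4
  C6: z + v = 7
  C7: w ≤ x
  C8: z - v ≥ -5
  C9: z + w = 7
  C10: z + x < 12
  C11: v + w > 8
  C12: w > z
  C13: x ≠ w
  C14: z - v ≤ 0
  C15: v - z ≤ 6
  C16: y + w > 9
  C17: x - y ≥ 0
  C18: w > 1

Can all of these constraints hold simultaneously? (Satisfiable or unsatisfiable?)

Setting (x, y, z, w, v) = (7, 6, 2, 5, 5) satisfies everything: constraint 1: y - z = 4; constraint 2: v + x = 12, and the others follow.

Satisfiable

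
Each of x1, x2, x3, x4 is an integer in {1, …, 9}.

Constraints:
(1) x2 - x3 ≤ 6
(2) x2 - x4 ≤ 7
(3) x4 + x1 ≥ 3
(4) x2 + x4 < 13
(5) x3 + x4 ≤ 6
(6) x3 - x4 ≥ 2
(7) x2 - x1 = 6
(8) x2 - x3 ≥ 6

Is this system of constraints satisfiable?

Unsatisfiable

Constraints 2, 6, and 8 give x2 − x3 ≥ 6, x3 − x4 ≥ 2, x4 − x2 ≥ -7.
Adding all 3 inequalities: the left sides telescope to 0, and the right sides sum to 6 + 2 + (-7) = 1. So 0 ≥ 1, which is false.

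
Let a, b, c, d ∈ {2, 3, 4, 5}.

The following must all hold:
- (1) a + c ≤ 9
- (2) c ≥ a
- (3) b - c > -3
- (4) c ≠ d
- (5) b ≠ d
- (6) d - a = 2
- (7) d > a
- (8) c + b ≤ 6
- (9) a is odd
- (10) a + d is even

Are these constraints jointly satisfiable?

Setting (a, b, c, d) = (3, 2, 3, 5) satisfies everything: constraint 1: a + c = 6; constraint 3: b - c = -1, and the others follow.

Satisfiable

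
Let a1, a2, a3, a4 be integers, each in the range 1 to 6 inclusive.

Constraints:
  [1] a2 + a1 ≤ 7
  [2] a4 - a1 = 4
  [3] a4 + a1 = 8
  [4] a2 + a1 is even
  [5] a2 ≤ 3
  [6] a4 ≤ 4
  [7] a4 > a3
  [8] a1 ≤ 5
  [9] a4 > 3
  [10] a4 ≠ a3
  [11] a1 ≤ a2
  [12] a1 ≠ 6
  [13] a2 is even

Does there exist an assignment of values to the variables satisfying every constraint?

From constraint 6: a4 ≤ 4. From constraints 5 and 11: a1 ≤ a2 ≤ 3. Hence a4 + a1 ≤ 7. But constraint 3 requires a4 + a1 = 8, and 8 > 7. Contradiction.

Unsatisfiable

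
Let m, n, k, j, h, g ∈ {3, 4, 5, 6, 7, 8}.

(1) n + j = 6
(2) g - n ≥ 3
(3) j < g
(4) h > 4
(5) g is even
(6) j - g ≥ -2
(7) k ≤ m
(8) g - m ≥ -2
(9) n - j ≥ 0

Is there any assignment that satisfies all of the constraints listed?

Constraints 2, 6, and 9 give j − g ≥ -2, g − n ≥ 3, n − j ≥ 0.
Adding all 3 inequalities: the left sides telescope to 0, and the right sides sum to (-2) + 3 + 0 = 1. So 0 ≥ 1, which is false.

Unsatisfiable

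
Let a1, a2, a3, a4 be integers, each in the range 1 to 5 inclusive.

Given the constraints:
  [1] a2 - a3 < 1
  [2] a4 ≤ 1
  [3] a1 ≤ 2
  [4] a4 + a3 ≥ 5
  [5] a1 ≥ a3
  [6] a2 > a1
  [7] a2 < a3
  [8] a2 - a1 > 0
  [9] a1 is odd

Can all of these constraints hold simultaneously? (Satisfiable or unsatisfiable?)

Unsatisfiable

From constraint 2: a4 ≤ 1. From constraints 3 and 5: a3 ≤ a1 ≤ 2. Hence a4 + a3 ≤ 3. But constraint 4 requires a4 + a3 ≥ 5, and 5 > 3. Contradiction.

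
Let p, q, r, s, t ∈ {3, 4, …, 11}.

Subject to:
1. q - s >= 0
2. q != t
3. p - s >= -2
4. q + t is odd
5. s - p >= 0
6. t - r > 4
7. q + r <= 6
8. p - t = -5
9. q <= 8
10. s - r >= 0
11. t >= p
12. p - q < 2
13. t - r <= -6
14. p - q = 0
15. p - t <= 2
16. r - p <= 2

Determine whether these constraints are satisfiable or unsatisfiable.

Unsatisfiable

Constraints 3, 10, 13, and 15 give t − p ≥ -2, p − s ≥ -2, s − r ≥ 0, r − t ≥ 6.
Adding all 4 inequalities: the left sides telescope to 0, and the right sides sum to (-2) + (-2) + 0 + 6 = 2. So 0 ≥ 2, which is false.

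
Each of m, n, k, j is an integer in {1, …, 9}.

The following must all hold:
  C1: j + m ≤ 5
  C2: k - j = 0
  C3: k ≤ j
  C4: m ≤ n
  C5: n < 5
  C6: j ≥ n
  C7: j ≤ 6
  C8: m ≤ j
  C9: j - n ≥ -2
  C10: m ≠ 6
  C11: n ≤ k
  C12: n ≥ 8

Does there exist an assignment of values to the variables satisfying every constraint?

From constraints 11 and 12: k ≥ n and n ≥ 8, so k ≥ 8. From constraints 3 and 7: k ≤ j and j ≤ 6, so k ≤ 6. But 6 < 8, so no value of k works.

Unsatisfiable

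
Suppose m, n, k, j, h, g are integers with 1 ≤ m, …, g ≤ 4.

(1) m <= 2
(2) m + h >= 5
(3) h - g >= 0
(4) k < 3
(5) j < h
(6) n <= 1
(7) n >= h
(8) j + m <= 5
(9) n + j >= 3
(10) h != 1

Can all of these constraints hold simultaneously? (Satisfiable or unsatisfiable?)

From constraint 1: m ≤ 2. From constraints 6 and 7: h ≤ n ≤ 1. Hence m + h ≤ 3. But constraint 2 requires m + h ≥ 5, and 5 > 3. Contradiction.

Unsatisfiable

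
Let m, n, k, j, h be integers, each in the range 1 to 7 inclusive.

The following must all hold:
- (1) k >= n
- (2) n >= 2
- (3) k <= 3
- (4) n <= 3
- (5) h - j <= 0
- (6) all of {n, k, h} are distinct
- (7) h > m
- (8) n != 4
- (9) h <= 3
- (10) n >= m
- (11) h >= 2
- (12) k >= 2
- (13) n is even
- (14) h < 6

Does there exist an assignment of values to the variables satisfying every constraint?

Constraints 2, 3, 4, 9, 11, and 12 confine each of n, k, h to the 2 values {2, 3}.
Constraint 6 requires all 3 of them to be distinct, but only 2 values are available — impossible by the pigeonhole principle.

Unsatisfiable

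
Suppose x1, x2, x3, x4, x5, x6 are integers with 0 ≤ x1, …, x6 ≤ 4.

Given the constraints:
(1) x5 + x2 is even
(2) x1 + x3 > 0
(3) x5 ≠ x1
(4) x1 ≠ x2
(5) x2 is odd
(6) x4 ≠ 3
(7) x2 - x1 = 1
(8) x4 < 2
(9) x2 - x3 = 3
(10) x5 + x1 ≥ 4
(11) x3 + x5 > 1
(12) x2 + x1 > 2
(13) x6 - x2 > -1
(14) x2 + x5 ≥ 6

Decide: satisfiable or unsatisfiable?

Satisfiable

Setting (x1, x2, x3, x4, x5, x6) = (2, 3, 0, 1, 3, 3) satisfies everything: constraint 2: x1 + x3 = 2; constraint 7: x2 - x1 = 1; constraint 9: x2 - x3 = 3, and the others follow.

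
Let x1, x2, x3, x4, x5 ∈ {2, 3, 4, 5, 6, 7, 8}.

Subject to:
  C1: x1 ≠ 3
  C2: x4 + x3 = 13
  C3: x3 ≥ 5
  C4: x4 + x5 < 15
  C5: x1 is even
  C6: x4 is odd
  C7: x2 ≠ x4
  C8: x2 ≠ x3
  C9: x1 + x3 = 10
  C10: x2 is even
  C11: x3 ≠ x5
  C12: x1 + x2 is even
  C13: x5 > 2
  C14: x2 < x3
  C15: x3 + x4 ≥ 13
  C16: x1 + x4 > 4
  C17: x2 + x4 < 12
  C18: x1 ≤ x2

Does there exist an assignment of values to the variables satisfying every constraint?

Satisfiable

The assignment x1 = 2, x2 = 4, x3 = 8, x4 = 5, x5 = 7 works:
  constraint 2 holds since x4 + x3 = 13.
  constraint 4 holds since x4 + x5 = 12.
The rest check out directly.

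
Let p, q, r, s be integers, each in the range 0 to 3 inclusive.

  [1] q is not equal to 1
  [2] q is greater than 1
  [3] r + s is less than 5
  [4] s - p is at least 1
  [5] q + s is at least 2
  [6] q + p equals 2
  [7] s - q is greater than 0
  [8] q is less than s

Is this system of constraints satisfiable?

Satisfiable

Take p = 0, q = 2, r = 0, s = 3. Then constraint 3: r + s = 3; constraint 4: s - p = 3; constraint 5: q + s = 5, and every other listed constraint is also met.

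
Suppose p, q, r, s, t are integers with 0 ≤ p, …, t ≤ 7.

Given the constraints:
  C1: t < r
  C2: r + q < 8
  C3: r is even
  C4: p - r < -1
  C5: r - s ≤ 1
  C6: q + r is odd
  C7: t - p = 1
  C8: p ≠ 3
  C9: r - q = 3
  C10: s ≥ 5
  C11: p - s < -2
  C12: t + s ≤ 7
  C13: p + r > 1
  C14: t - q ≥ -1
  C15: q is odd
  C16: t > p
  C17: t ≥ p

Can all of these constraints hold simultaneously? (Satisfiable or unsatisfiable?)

The assignment p = 0, q = 1, r = 4, s = 5, t = 1 works:
  constraint 2 holds since r + q = 5.
  constraint 4 holds since p - r = -4.
The rest check out directly.

Satisfiable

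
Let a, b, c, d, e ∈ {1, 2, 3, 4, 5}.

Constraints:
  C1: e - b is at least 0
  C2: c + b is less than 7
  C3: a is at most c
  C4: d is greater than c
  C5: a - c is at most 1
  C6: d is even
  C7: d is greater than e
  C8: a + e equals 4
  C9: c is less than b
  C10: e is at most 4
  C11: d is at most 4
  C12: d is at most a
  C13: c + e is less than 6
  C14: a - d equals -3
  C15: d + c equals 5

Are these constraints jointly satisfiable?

Constraints 1, 3, 7, 9, and 12 give d ≤ a, a ≤ c, c < b, b ≤ e, e < d. Chaining: d ≤ a ≤ c < b ≤ e < d, which forces d < d — impossible.

Unsatisfiable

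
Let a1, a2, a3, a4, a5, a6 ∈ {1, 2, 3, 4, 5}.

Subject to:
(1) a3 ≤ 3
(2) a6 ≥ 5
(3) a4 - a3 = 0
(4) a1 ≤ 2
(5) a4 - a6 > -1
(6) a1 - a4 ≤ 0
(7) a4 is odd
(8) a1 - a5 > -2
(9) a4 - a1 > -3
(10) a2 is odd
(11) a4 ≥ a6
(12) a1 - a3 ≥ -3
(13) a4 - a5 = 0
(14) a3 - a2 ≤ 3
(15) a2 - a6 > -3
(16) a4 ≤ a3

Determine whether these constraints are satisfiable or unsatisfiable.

From constraints 2 and 11: a4 ≥ a6 and a6 ≥ 5, so a4 ≥ 5. From constraints 1 and 16: a4 ≤ a3 and a3 ≤ 3, so a4 ≤ 3. But 3 < 5, so no value of a4 works.

Unsatisfiable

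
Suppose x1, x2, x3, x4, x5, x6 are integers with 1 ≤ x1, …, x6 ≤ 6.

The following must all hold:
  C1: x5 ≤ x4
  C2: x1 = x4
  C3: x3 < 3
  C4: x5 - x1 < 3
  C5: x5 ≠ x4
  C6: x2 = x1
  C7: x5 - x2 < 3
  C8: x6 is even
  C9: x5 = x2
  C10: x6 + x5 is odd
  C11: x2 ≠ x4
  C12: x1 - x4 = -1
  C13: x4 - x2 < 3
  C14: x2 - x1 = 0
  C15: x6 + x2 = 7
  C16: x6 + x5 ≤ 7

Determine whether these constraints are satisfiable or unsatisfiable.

Unsatisfiable

From constraints 2, 6, and 9, x5 = x2 = x1 = x4, so x5 = x4. But constraint 5 says x5 ≠ x4. Contradiction.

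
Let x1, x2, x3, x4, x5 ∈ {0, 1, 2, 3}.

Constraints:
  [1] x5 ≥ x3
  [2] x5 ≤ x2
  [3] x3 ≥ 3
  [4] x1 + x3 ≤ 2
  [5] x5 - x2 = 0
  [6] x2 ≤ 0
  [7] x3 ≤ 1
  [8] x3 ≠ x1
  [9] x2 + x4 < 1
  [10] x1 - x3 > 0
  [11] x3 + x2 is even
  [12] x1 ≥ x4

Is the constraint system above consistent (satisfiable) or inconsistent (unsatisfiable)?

From constraints 1 and 3: x5 ≥ x3 and x3 ≥ 3, so x5 ≥ 3. From constraints 2 and 6: x5 ≤ x2 and x2 ≤ 0, so x5 ≤ 0. But 0 < 3, so no value of x5 works.

Unsatisfiable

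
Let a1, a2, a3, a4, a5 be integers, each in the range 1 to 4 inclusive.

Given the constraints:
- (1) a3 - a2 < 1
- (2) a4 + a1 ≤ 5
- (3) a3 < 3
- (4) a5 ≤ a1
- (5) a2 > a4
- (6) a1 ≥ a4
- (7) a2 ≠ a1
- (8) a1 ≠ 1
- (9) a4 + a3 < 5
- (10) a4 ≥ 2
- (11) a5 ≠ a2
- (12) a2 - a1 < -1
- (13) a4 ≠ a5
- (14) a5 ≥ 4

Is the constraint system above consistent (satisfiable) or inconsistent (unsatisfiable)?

From constraint 10: a4 ≥ 2. From constraints 4 and 14: a1 ≥ a5 ≥ 4. Hence a4 + a1 ≥ 6. But constraint 2 requires a4 + a1 ≤ 5, and 5 < 6. Contradiction.

Unsatisfiable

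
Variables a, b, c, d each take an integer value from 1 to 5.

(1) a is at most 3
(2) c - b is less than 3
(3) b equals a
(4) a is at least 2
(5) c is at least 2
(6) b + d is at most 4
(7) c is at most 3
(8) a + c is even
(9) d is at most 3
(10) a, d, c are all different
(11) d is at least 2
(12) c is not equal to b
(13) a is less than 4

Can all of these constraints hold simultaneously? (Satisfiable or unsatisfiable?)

Unsatisfiable

Constraints 1, 4, 5, 7, 9, and 11 confine each of a, d, c to the 2 values {2, 3}.
Constraint 10 requires all 3 of them to be distinct, but only 2 values are available — impossible by the pigeonhole principle.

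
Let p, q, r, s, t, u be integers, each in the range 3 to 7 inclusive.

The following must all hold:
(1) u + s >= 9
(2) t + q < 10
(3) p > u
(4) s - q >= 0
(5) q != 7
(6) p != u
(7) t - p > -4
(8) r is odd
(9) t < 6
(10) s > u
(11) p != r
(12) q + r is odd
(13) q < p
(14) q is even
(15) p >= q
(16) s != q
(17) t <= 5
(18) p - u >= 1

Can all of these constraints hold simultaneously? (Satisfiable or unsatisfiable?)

Satisfiable

One satisfying assignment is p = 6, q = 4, r = 7, s = 7, t = 5, u = 5.
For the less obvious constraints — constraint 1: u + s = 12; constraint 2: t + q = 9; constraint 4: s - q = 3 — and the others hold by inspection.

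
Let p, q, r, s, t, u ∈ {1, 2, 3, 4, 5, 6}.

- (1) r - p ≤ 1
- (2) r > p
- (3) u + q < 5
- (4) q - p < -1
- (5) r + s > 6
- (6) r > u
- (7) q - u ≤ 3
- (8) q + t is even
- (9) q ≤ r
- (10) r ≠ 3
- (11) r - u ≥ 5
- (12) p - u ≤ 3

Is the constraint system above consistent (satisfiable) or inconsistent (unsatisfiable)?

Constraints 1, 11, and 12 give u − p ≥ -3, p − r ≥ -1, r − u ≥ 5.
Adding all 3 inequalities: the left sides telescope to 0, and the right sides sum to (-3) + (-1) + 5 = 1. So 0 ≥ 1, which is false.

Unsatisfiable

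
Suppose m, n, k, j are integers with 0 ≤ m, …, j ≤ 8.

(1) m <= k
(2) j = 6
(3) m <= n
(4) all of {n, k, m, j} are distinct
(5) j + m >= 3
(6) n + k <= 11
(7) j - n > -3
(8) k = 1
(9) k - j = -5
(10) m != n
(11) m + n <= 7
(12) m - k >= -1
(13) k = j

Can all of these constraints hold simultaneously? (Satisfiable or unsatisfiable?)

Unsatisfiable

Constraint 8 fixes k = 1 and constraint 2 fixes j = 6, but constraint 13 requires k = j. Since 1 ≠ 6, contradiction.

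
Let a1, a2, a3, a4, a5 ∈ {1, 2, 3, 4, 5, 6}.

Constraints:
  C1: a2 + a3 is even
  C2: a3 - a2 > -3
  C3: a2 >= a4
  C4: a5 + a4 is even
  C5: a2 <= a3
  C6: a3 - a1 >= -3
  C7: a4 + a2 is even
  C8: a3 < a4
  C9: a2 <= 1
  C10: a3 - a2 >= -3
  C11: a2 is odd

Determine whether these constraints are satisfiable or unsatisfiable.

Constraints 3, 5, and 8 give a2 ≤ a3, a3 < a4, a4 ≤ a2. Chaining: a2 ≤ a3 < a4 ≤ a2, which forces a2 < a2 — impossible.

Unsatisfiable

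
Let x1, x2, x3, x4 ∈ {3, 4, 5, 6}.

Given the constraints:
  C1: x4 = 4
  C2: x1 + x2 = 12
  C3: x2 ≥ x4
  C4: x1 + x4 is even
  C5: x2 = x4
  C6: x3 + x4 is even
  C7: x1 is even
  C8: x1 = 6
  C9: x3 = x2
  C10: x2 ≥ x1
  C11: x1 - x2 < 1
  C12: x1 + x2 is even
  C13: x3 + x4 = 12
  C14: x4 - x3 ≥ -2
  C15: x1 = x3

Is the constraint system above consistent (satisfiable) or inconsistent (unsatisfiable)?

Constraint 8 fixes x1 = 6 and constraint 1 fixes x4 = 4. Constraints 5, 9, and 15 give x1 = x3 = x2 = x4, so x1 = x4. But 6 ≠ 4 — contradiction.

Unsatisfiable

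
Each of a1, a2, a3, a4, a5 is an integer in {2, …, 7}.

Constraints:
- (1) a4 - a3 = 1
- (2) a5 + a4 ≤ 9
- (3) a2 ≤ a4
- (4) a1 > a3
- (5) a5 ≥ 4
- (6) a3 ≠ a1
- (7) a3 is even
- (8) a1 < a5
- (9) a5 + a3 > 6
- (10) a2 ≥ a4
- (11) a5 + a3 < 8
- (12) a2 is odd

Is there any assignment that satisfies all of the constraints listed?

One satisfying assignment is a1 = 3, a2 = 3, a3 = 2, a4 = 3, a5 = 5.
For the less obvious constraints — constraint 1: a4 - a3 = 1; constraint 2: a5 + a4 = 8; constraint 9: a5 + a3 = 7 — and the others hold by inspection.

Satisfiable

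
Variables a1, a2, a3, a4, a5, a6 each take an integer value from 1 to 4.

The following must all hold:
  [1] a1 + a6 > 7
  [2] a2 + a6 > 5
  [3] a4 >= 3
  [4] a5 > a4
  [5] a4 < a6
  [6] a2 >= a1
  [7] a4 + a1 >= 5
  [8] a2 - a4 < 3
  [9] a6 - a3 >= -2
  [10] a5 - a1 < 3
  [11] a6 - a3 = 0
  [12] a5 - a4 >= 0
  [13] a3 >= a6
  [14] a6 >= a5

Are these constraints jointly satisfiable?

Satisfiable

Setting (a1, a2, a3, a4, a5, a6) = (4, 4, 4, 3, 4, 4) satisfies everything: constraint 1: a1 + a6 = 8; constraint 2: a2 + a6 = 8, and the others follow.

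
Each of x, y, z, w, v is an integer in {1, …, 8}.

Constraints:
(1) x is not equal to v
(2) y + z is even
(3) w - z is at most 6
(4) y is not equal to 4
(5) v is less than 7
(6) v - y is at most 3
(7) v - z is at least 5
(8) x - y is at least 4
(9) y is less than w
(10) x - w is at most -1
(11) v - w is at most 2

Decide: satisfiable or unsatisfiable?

Unsatisfiable

Constraints 3, 6, 7, 8, and 10 give y − v ≥ -3, v − z ≥ 5, z − w ≥ -6, w − x ≥ 1, x − y ≥ 4.
Adding all 5 inequalities: the left sides telescope to 0, and the right sides sum to (-3) + 5 + (-6) + 1 + 4 = 1. So 0 ≥ 1, which is false.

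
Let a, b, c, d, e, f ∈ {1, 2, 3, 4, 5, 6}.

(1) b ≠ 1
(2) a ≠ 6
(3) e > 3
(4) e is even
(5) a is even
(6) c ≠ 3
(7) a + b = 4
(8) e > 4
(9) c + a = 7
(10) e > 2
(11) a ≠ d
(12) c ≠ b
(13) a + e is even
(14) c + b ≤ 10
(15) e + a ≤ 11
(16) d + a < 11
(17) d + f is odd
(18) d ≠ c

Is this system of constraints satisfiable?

Try a = 2, b = 2, c = 5, d = 6, e = 6, f = 1.
Check constraint 7: a + b = 4; constraint 9: c + a = 7. The remaining constraints are straightforward to verify.

Satisfiable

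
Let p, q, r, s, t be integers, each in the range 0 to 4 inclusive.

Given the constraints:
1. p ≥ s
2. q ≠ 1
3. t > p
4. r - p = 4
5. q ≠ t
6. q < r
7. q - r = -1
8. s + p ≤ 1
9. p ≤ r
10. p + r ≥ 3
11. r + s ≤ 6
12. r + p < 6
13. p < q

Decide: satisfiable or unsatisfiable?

One satisfying assignment is p = 0, q = 3, r = 4, s = 0, t = 4.
For the less obvious constraints — constraint 4: r - p = 4; constraint 7: q - r = -1; constraint 8: s + p = 0 — and the others hold by inspection.

Satisfiable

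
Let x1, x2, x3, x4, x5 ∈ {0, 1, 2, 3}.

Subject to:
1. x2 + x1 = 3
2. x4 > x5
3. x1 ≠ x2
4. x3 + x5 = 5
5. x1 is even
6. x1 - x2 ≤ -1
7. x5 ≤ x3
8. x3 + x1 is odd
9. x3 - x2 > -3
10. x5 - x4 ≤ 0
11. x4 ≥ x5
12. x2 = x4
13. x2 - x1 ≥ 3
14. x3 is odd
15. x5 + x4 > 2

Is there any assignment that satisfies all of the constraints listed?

Setting (x1, x2, x3, x4, x5) = (0, 3, 3, 3, 2) satisfies everything: constraint 1: x2 + x1 = 3; constraint 4: x3 + x5 = 5; constraint 6: x1 - x2 = -3, and the others follow.

Satisfiable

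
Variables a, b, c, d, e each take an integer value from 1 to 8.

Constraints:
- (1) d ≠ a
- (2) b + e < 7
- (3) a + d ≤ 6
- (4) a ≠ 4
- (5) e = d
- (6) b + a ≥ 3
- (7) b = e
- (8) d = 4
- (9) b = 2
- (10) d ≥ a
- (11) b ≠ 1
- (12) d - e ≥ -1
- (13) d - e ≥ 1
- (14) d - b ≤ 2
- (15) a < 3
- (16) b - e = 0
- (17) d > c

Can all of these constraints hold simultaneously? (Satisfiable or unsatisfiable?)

Constraint 9 fixes b = 2 and constraint 8 fixes d = 4. Constraints 5 and 7 give b = e = d, so b = d. But 2 ≠ 4 — contradiction.

Unsatisfiable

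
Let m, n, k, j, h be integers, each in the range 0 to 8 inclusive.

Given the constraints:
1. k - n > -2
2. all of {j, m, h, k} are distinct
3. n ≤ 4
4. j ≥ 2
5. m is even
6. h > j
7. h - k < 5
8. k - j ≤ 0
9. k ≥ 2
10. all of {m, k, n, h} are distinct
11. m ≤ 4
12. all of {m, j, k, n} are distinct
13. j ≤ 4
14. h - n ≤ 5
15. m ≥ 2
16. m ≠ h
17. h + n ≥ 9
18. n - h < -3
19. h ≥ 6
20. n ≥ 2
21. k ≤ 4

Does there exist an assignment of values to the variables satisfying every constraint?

Constraints 3, 4, 9, 11, 13, 15, 20, and 21 confine each of m, j, k, n to the 3 values {2, …, 4}.
Constraint 12 requires all 4 of them to be distinct, but only 3 values are available — impossible by the pigeonhole principle.

Unsatisfiable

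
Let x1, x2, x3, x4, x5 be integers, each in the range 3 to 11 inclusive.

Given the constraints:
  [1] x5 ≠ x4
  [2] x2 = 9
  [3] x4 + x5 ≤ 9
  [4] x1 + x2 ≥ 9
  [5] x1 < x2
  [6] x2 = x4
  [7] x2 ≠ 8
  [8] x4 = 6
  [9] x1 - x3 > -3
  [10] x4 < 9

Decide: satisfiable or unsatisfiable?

Unsatisfiable

Constraint 2 fixes x2 = 9 and constraint 8 fixes x4 = 6, but constraint 6 requires x2 = x4. Since 9 ≠ 6, contradiction.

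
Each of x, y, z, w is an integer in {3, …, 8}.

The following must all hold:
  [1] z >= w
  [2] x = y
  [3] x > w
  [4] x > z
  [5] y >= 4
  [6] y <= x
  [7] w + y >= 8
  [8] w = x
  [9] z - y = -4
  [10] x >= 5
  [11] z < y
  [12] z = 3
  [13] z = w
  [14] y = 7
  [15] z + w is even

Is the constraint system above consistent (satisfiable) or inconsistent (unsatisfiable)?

Constraint 12 fixes z = 3 and constraint 14 fixes y = 7. Constraints 2, 8, and 13 give z = w = x = y, so z = y. But 3 ≠ 7 — contradiction.

Unsatisfiable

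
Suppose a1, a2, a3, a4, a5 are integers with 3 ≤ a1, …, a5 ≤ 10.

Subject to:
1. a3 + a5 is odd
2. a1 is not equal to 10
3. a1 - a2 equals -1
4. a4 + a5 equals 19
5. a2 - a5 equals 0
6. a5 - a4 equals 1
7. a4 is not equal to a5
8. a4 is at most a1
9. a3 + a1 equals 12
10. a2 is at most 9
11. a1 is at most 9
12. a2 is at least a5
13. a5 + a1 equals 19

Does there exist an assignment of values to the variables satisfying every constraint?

From constraints 8 and 11: a4 ≤ a1 ≤ 9. From constraints 10 and 12: a5 ≤ a2 ≤ 9. Hence a4 + a5 ≤ 18. But constraint 4 requires a4 + a5 = 19, and 19 > 18. Contradiction.

Unsatisfiable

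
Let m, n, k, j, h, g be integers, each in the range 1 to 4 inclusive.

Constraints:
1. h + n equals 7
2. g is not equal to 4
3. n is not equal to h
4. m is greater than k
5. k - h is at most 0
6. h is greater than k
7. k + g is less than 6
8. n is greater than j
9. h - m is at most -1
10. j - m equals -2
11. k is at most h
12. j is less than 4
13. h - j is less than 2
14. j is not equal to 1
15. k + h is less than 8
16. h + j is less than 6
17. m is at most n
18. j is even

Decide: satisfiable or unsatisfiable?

Satisfiable

Setting (m, n, k, j, h, g) = (4, 4, 2, 2, 3, 2) satisfies everything: constraint 1: h + n = 7; constraint 5: k - h = -1, and the others follow.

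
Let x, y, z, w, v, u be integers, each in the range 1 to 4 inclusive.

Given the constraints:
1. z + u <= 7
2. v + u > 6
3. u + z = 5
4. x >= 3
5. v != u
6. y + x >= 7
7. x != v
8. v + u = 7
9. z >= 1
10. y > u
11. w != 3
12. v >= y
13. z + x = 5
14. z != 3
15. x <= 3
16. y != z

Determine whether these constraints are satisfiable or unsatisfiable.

One satisfying assignment is x = 3, y = 4, z = 2, w = 1, v = 4, u = 3.
For the less obvious constraints — constraint 1: z + u = 5; constraint 2: v + u = 7; constraint 3: u + z = 5 — and the others hold by inspection.

Satisfiable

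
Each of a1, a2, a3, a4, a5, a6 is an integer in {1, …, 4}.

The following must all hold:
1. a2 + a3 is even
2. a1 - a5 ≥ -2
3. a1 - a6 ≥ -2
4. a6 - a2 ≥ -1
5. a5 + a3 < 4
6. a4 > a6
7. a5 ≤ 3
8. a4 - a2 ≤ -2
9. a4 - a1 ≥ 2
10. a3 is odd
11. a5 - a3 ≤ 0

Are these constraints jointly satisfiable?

Unsatisfiable

Constraints 3, 4, 8, and 9 give a4 − a1 ≥ 2, a1 − a6 ≥ -2, a6 − a2 ≥ -1, a2 − a4 ≥ 2.
Adding all 4 inequalities: the left sides telescope to 0, and the right sides sum to 2 + (-2) + (-1) + 2 = 1. So 0 ≥ 1, which is false.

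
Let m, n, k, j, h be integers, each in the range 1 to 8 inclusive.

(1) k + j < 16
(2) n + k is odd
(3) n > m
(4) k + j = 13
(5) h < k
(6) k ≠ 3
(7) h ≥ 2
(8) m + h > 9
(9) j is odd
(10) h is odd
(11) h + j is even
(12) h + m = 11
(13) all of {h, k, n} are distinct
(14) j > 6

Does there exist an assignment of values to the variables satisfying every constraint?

Satisfiable

Setting (m, n, k, j, h) = (6, 7, 6, 7, 5) satisfies everything: constraint 1: k + j = 13; constraint 4: k + j = 13, and the others follow.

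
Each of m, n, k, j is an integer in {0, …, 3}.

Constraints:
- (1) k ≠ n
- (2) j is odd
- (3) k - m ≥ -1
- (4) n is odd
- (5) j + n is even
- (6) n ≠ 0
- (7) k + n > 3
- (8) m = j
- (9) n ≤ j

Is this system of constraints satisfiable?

Satisfiable

One satisfying assignment is m = 3, n = 1, k = 3, j = 3.
For the less obvious constraints — constraint 2: j = 3 is odd; constraint 3: k - m = 0; constraint 7: k + n = 4 — and the others hold by inspection.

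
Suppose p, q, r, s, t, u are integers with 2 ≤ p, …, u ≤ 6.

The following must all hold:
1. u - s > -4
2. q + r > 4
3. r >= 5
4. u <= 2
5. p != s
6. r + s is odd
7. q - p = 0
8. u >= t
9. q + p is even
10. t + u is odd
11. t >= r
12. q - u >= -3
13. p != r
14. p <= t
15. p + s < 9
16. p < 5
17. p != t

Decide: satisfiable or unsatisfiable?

From constraints 3 and 11: t ≥ r and r ≥ 5, so t ≥ 5. From constraints 4 and 8: t ≤ u and u ≤ 2, so t ≤ 2. But 2 < 5, so no value of t works.

Unsatisfiable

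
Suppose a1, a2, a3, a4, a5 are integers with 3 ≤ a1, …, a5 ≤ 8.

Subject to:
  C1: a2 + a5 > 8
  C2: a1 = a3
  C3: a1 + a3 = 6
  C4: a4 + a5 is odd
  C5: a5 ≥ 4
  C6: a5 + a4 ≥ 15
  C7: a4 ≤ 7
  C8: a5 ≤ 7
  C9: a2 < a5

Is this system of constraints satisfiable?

From constraint 8: a5 ≤ 7. From constraint 7: a4 ≤ 7. Hence a5 + a4 ≤ 14. But constraint 6 requires a5 + a4 ≥ 15, and 15 > 14. Contradiction.

Unsatisfiable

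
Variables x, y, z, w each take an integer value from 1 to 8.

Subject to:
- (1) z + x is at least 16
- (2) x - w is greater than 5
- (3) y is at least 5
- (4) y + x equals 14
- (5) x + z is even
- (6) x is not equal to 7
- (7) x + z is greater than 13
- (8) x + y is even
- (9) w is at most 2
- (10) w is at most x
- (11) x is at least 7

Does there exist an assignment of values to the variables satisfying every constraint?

Satisfiable

Setting (x, y, z, w) = (8, 6, 8, 1) satisfies everything: constraint 1: z + x = 16; constraint 2: x - w = 7; constraint 4: y + x = 14, and the others follow.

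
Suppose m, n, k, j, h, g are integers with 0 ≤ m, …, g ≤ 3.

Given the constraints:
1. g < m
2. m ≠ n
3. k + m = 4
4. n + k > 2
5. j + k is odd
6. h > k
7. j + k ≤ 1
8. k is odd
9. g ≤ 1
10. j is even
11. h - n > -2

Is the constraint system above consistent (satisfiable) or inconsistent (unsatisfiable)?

Setting (m, n, k, j, h, g) = (3, 2, 1, 0, 2, 1) satisfies everything: constraint 3: k + m = 4; constraint 4: n + k = 3, and the others follow.

Satisfiable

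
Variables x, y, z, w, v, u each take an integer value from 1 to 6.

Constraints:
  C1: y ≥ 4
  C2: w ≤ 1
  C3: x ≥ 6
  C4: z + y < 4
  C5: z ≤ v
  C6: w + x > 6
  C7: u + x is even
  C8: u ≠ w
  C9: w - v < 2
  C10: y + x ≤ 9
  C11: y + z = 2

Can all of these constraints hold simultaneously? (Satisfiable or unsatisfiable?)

From constraint 1: y ≥ 4. From constraint 3: x ≥ 6. Hence y + x ≥ 10. But constraint 10 requires y + x ≤ 9, and 9 < 10. Contradiction.

Unsatisfiable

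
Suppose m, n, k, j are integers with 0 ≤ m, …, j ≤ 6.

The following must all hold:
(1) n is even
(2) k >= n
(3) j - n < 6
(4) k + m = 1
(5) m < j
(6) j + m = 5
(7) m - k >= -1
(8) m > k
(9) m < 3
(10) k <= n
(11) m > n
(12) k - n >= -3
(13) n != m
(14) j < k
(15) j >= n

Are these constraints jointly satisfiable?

Unsatisfiable

Constraints 5, 10, 11, and 14 give k ≤ n, n < m, m < j, j < k. Chaining: k ≤ n < m < j < k, which forces k < k — impossible.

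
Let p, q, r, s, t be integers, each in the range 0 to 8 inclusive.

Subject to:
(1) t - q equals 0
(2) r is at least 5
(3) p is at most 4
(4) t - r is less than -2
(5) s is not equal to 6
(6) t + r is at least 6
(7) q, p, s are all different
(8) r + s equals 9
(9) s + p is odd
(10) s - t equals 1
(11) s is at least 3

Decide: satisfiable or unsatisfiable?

Satisfiable

Take p = 4, q = 2, r = 6, s = 3, t = 2. Then constraint 1: t - q = 0; constraint 4: t - r = -4; constraint 6: t + r = 8, and every other listed constraint is also met.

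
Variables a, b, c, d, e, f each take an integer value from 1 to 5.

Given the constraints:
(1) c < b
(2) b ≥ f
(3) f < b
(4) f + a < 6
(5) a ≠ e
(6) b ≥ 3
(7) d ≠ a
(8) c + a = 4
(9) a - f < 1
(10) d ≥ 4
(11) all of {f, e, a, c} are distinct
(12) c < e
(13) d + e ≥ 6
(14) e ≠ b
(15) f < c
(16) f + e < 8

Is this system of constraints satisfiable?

Satisfiable

Take a = 1, b = 5, c = 3, d = 5, e = 4, f = 2. Then constraint 4: f + a = 3; constraint 8: c + a = 4; constraint 9: a - f = -1, and every other listed constraint is also met.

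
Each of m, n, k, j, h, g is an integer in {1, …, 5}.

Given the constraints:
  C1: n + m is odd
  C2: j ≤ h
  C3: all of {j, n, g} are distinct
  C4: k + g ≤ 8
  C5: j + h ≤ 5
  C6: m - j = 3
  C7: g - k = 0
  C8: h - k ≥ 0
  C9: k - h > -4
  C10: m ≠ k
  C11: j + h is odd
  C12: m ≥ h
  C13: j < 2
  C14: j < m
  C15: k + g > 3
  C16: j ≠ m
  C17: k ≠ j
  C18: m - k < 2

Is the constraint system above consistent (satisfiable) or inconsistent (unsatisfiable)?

One satisfying assignment is m = 4, n = 5, k = 3, j = 1, h = 4, g = 3.
For the less obvious constraints — constraint 4: k + g = 6; constraint 5: j + h = 5; constraint 6: m - j = 3 — and the others hold by inspection.

Satisfiable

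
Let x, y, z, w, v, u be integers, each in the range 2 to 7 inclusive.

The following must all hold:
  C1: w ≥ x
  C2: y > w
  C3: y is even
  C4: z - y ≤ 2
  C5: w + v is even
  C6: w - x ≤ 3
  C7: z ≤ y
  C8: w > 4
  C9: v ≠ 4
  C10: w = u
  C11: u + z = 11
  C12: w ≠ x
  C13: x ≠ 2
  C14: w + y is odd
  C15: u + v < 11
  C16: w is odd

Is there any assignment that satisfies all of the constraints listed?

Setting (x, y, z, w, v, u) = (4, 6, 6, 5, 5, 5) satisfies everything: constraint 4: z - y = 0; constraint 6: w - x = 1, and the others follow.

Satisfiable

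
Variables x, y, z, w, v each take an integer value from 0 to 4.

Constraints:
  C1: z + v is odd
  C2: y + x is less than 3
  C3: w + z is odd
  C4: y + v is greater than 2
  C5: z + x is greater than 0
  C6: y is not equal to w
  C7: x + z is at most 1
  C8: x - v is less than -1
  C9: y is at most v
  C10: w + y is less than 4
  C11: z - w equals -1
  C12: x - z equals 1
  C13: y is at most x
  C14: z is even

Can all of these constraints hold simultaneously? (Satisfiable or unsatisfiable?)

Satisfiable

Take x = 1, y = 0, z = 0, w = 1, v = 3. Then constraint 2: y + x = 1; constraint 4: y + v = 3; constraint 5: z + x = 1, and every other listed constraint is also met.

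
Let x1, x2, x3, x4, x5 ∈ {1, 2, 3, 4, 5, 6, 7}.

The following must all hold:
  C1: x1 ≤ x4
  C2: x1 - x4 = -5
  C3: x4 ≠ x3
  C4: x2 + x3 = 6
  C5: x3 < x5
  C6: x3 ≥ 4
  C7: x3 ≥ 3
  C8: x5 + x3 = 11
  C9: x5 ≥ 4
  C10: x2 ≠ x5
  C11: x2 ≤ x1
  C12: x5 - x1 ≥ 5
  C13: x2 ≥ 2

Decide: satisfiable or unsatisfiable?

Setting (x1, x2, x3, x4, x5) = (2, 2, 4, 7, 7) satisfies everything: constraint 2: x1 - x4 = -5; constraint 4: x2 + x3 = 6, and the others follow.

Satisfiable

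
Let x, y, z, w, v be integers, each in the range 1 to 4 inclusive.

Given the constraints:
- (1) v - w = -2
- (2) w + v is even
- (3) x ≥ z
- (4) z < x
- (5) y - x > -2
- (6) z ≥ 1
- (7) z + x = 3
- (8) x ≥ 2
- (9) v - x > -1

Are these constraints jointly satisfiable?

Take x = 2, y = 3, z = 1, w = 4, v = 2. Then constraint 1: v - w = -2; constraint 5: y - x = 1, and every other listed constraint is also met.

Satisfiable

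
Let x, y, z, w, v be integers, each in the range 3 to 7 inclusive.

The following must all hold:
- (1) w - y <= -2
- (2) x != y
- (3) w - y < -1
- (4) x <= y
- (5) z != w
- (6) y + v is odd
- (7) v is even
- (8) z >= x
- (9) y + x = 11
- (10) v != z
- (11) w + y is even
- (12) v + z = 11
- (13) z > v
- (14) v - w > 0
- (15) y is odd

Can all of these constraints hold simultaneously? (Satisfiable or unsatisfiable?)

The assignment x = 4, y = 7, z = 7, w = 3, v = 4 works:
  constraint 1 holds since w - y = -4.
  constraint 3 holds since w - y = -4.
The rest check out directly.

Satisfiable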